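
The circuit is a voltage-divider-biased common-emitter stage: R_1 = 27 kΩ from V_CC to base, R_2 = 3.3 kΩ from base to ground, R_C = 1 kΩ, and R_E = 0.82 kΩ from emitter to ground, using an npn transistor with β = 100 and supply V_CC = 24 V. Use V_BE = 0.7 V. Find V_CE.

V_CE ≈ 20 V

Thevenize the base divider: V_Th = V_CC·R_2/(R_1+R_2) = 24×3.3/30.3 = 2.61 V, R_Th = R_1‖R_2 = 2.94 kΩ.
Base-emitter loop: V_Th = I_B·R_Th + V_BE + (β+1)I_B·R_E, so I_B = (2.61 − 0.7) / (2.94 + 101×0.82) = 0.0223 mA.
I_C = β·I_B = 100×0.0223 = 2.23 mA, and I_E = (β+1)I_B = 2.25 mA.
V_CE = V_CC − I_C·R_C − I_E·R_E = 24 − 2.23×1 − 2.25×0.82 = 19.9 V.
V_CE = 19.9 V > 0.2 V confirms active-region operation.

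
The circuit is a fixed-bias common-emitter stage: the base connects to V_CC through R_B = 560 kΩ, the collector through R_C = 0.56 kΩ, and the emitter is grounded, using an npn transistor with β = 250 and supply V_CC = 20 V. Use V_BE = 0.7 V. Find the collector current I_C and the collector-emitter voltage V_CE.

I_C ≈ 8.6 mA, V_CE ≈ 15 V

Base loop: V_CC = I_B·R_B + V_BE, so I_B = (20 − 0.7)/560 kΩ = 0.0345 mA.
In the active region I_C = β·I_B = 250 × 0.0345 = 8.62 mA.
Collector loop: V_CE = V_CC − I_C·R_C = 20 − 8.62×0.56 = 15.2 V.
Since V_CE = 15.2 V > V_CE(sat) ≈ 0.2 V, the transistor is in the active region as assumed.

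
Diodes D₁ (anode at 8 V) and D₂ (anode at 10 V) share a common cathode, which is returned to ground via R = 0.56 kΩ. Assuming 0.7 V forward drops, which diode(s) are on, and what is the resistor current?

Assume both conduct. Then node N would need to be at both 8−0.7 = 7.3 V and 10−0.7 = 9.3 V, which is impossible.
Assume only D₂ conducts: V_N = 10 − 0.7 = 9.3 V, so I_R = 9.3/0.56 = 16.6 mA.
Check D₁: its anode-to-cathode voltage is 8 − 9.3 = -1.3 V < 0.7 V, so it is off. The assumption is consistent.

Only D₂ conducts; I_R ≈ 17 mA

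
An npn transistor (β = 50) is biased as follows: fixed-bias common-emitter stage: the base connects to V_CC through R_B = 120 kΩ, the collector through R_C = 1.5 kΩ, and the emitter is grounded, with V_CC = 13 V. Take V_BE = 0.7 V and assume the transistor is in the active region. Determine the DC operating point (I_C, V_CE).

Base loop: V_CC = I_B·R_B + V_BE, so I_B = (13 − 0.7)/120 kΩ = 0.103 mA.
In the active region I_C = β·I_B = 50 × 0.103 = 5.12 mA.
Collector loop: V_CE = V_CC − I_C·R_C = 13 − 5.12×1.5 = 5.31 V.
Since V_CE = 5.31 V > V_CE(sat) ≈ 0.2 V, the transistor is in the active region as assumed.

I_C ≈ 5.1 mA, V_CE ≈ 5.3 V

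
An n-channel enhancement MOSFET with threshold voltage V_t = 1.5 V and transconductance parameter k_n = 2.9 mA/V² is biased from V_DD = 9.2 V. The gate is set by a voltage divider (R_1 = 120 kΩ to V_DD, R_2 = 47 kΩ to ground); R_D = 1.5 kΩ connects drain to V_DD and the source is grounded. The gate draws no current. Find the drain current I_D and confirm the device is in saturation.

V_G = V_DD·R_2/(R_1+R_2) = 9.2×47/167 = 2.59 V. With the source grounded, V_GS = V_G = 2.59 V.
Assume saturation: I_D = (k_n/2)(V_GS − V_t)² = (2.9/2)×(2.59 − 1.5)² = 1.45×1.09² = 1.72 mA.
V_DS = V_DD − I_D·R_D = 9.2 − 1.72×1.5 = 6.62 V.
Saturation requires V_DS ≥ V_GS − V_t = 1.09 V; 6.62 ≥ 1.09 ✓.

I_D ≈ 1.7 mA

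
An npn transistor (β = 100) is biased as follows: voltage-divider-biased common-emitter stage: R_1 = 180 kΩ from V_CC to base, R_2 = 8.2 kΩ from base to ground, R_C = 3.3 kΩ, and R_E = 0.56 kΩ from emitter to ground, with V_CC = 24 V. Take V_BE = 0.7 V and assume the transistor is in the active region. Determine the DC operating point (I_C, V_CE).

Thevenize the base divider: V_Th = V_CC·R_2/(R_1+R_2) = 24×8.2/188 = 1.05 V, R_Th = R_1‖R_2 = 7.84 kΩ.
Base-emitter loop: V_Th = I_B·R_Th + V_BE + (β+1)I_B·R_E, so I_B = (1.05 − 0.7) / (7.84 + 101×0.56) = 0.00537 mA.
I_C = β·I_B = 100×0.00537 = 0.537 mA, and I_E = (β+1)I_B = 0.542 mA.
V_CE = V_CC − I_C·R_C − I_E·R_E = 24 − 0.537×3.3 − 0.542×0.56 = 21.9 V.
V_CE = 21.9 V > 0.2 V confirms active-region operation.

I_C ≈ 0.54 mA, V_CE ≈ 22 V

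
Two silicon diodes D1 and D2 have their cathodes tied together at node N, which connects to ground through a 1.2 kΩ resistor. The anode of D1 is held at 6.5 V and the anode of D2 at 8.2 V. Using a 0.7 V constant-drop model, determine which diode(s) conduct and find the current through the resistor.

Assume both conduct. Then node N would need to be at both 6.5−0.7 = 5.8 V and 8.2−0.7 = 7.5 V, which is impossible.
Assume only D2 conducts: V_N = 8.2 − 0.7 = 7.5 V, so I_R = 7.5/1.2 = 6.25 mA.
Check D1: its anode-to-cathode voltage is 6.5 − 7.5 = -1 V < 0.7 V, so it is off. The assumption is consistent.

Only D2 conducts; I_R ≈ 6.2 mA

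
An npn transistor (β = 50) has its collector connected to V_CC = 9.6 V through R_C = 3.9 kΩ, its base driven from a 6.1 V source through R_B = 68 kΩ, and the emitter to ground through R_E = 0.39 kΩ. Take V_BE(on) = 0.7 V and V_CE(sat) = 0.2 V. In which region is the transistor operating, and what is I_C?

Assume active: I_B = (6.1 − 0.7)/(68 + 51×0.39) = 0.0614 mA, I_C = β·I_B = 3.07 mA.
Then V_CE = 9.6 − 3.07×3.9 − 3.13×0.39 = -3.6 V < 0.2 V — the active assumption fails.
Re-solve with V_CE = 0.2 V. KCL at the emitter: V_E/R_E = (V_BB−0.7−V_E)/R_B + (V_CC−0.2−V_E)/R_C, giving V_E = 0.878 V.
I_C = (V_CC − 0.2 − V_E)/R_C = (9.4 − 0.878)/3.9 = 2.19 mA.
Check: I_B = (5.4 − 0.878)/68 = 0.0665 mA, and β·I_B = 3.32 mA > I_C, confirming saturation.

saturation; I_C ≈ 2.2 mA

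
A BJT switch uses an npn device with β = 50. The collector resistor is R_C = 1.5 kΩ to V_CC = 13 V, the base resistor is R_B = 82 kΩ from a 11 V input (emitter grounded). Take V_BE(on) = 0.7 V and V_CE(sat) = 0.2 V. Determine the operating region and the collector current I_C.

active; I_C ≈ 6.3 mA

Assume active. Base-emitter loop: I_B = (V_BB − V_BE)/R_B = (11 − 0.7)/82 = 0.126 mA.
I_C = β·I_B = 50×0.126 = 6.28 mA.
V_CE = V_CC − I_C·R_C = 13 − 6.28×1.5 = 3.58 V > V_CE(sat), so the active-region assumption holds.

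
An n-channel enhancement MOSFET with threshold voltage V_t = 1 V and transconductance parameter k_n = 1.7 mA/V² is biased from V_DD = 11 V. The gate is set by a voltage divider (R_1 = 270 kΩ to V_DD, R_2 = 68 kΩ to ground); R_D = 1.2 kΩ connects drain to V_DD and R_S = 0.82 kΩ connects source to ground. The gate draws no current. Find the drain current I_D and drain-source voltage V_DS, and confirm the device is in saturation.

I_D ≈ 0.52 mA, V_DS ≈ 9.9 V

V_G = V_DD·R_2/(R_1+R_2) = 11×68/338 = 2.21 V.
Assume saturation: I_D = (k_n/2)(V_GS − V_t)² with V_GS = V_G − I_D·R_S = 2.21 − 0.82·I_D.
Substituting gives 0.572·I_D² − 2.69·I_D + 1.25 = 0, with roots I_D = 0.523 or 4.19 mA.
The root I_D = 4.19 mA gives V_GS = -1.22 V ≤ V_t, so take I_D = 0.523 mA.
Then V_GS = 1.78 V and V_DS = V_DD − I_D(R_D+R_S) = 11 − 0.523×2.02 = 9.94 V.
Saturation requires V_DS ≥ V_GS − V_t = 0.784 V; 9.94 ≥ 0.784 ✓.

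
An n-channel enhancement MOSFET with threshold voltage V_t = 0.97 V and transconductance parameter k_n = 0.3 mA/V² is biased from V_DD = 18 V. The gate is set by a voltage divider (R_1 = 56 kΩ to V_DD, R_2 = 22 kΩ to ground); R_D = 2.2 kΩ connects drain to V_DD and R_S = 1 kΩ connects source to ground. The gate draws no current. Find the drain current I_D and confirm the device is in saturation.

I_D ≈ 1.2 mA

V_G = V_DD·R_2/(R_1+R_2) = 18×22/78 = 5.08 V.
Assume saturation: I_D = (k_n/2)(V_GS − V_t)² with V_GS = V_G − I_D·R_S = 5.08 − 1·I_D.
Substituting gives 0.15·I_D² − 2.23·I_D + 2.53 = 0, with roots I_D = 1.24 or 13.6 mA.
The root I_D = 13.6 mA gives V_GS = -8.57 V ≤ V_t, so take I_D = 1.24 mA.
Then V_GS = 3.84 V and V_DS = V_DD − I_D(R_D+R_S) = 18 − 1.24×3.2 = 14 V.
Saturation requires V_DS ≥ V_GS − V_t = 2.87 V; 14 ≥ 2.87 ✓.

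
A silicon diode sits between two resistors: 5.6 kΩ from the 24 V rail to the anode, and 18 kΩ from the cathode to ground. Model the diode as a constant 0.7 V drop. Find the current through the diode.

I ≈ 0.99 mA

The two resistors are in series with the diode, so KVL gives 24 = I·5.6 + 0.7 + I·18.
I = (24 − 0.7) / (5.6 + 18) kΩ = 23.3 / 23.6 = 0.987 mA.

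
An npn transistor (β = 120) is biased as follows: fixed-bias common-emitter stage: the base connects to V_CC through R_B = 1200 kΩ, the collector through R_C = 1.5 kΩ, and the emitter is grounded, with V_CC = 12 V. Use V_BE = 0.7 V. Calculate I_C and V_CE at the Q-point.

Base loop: V_CC = I_B·R_B + V_BE, so I_B = (12 − 0.7)/1200 kΩ = 0.00942 mA.
In the active region I_C = β·I_B = 120 × 0.00942 = 1.13 mA.
Collector loop: V_CE = V_CC − I_C·R_C = 12 − 1.13×1.5 = 10.3 V.
Since V_CE = 10.3 V > V_CE(sat) ≈ 0.2 V, the transistor is in the active region as assumed.

I_C ≈ 1.1 mA, V_CE ≈ 10 V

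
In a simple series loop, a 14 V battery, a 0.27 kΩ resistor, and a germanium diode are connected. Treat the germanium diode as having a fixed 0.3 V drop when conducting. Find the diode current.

I ≈ 51 mA

KVL around the loop: 14 = V_D + I·R = 0.3 + I × 0.27 kΩ.
So I = (14 − 0.3) / 0.27 kΩ = 13.7 / 0.27 = 50.7 mA.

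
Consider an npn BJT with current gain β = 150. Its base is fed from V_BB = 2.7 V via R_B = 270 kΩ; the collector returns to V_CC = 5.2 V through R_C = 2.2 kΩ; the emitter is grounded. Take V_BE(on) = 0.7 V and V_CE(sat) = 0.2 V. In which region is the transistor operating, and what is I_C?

active; I_C ≈ 1.1 mA

Assume active. Base-emitter loop: I_B = (V_BB − V_BE)/R_B = (2.7 − 0.7)/270 = 0.00741 mA.
I_C = β·I_B = 150×0.00741 = 1.11 mA.
V_CE = V_CC − I_C·R_C = 5.2 − 1.11×2.2 = 2.76 V > V_CE(sat), so the active-region assumption holds.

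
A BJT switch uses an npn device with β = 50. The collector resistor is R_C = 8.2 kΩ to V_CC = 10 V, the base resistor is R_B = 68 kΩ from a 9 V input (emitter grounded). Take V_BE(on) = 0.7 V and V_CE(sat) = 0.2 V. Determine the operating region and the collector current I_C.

saturation; I_C ≈ 1.2 mA

Assume active: I_B = (9 − 0.7)/68 = 0.122 mA, giving I_C = β·I_B = 6.1 mA.
But then V_CE = 10 − 6.1×8.2 = -40 V < V_CE(sat) = 0.2 V — impossible in the active region.
So the transistor is saturated. With V_CE = 0.2 V, I_C = (V_CC − 0.2)/R_C = 9.8/8.2 = 1.2 mA.
Check: β·I_B = 6.1 mA > I_C = 1.2 mA, confirming saturation.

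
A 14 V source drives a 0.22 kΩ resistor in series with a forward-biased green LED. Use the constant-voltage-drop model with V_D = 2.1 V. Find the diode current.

I ≈ 54 mA

KVL around the loop: 14 = V_D + I·R = 2.1 + I × 0.22 kΩ.
So I = (14 − 2.1) / 0.22 kΩ = 11.9 / 0.22 = 54.1 mA.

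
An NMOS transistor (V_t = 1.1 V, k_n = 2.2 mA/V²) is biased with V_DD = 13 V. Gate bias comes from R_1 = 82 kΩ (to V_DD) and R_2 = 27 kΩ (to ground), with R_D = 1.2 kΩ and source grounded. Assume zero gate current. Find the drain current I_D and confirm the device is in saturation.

I_D ≈ 4.9 mA

V_G = V_DD·R_2/(R_1+R_2) = 13×27/109 = 3.22 V. With the source grounded, V_GS = V_G = 3.22 V.
Assume saturation: I_D = (k_n/2)(V_GS − V_t)² = (2.2/2)×(3.22 − 1.1)² = 1.1×2.12² = 4.94 mA.
V_DS = V_DD − I_D·R_D = 13 − 4.94×1.2 = 7.07 V.
Saturation requires V_DS ≥ V_GS − V_t = 2.12 V; 7.07 ≥ 2.12 ✓.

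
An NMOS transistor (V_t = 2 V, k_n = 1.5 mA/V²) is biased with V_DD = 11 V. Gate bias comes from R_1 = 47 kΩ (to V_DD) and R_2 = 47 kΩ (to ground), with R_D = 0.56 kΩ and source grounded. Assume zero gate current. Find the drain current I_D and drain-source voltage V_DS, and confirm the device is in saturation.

I_D ≈ 9.2 mA, V_DS ≈ 5.9 V

V_G = V_DD·R_2/(R_1+R_2) = 11×47/94 = 5.5 V. With the source grounded, V_GS = V_G = 5.5 V.
Assume saturation: I_D = (k_n/2)(V_GS − V_t)² = (1.5/2)×(5.5 − 2)² = 0.75×3.5² = 9.19 mA.
V_DS = V_DD − I_D·R_D = 11 − 9.19×0.56 = 5.85 V.
Saturation requires V_DS ≥ V_GS − V_t = 3.5 V; 5.85 ≥ 3.5 ✓.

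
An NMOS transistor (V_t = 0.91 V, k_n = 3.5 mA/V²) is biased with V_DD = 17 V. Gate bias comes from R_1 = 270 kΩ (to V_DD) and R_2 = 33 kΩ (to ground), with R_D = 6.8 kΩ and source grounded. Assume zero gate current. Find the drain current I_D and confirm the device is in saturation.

I_D ≈ 1.6 mA

V_G = V_DD·R_2/(R_1+R_2) = 17×33/303 = 1.85 V. With the source grounded, V_GS = V_G = 1.85 V.
Assume saturation: I_D = (k_n/2)(V_GS − V_t)² = (3.5/2)×(1.85 − 0.91)² = 1.75×0.941² = 1.55 mA.
V_DS = V_DD − I_D·R_D = 17 − 1.55×6.8 = 6.45 V.
Saturation requires V_DS ≥ V_GS − V_t = 0.941 V; 6.45 ≥ 0.941 ✓.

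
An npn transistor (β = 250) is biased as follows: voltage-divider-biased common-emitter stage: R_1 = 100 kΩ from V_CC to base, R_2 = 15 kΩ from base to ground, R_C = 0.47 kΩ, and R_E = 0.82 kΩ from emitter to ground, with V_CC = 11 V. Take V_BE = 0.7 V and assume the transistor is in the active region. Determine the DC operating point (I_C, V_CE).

I_C ≈ 0.84 mA, V_CE ≈ 9.9 V

Thevenize the base divider: V_Th = V_CC·R_2/(R_1+R_2) = 11×15/115 = 1.43 V, R_Th = R_1‖R_2 = 13 kΩ.
Base-emitter loop: V_Th = I_B·R_Th + V_BE + (β+1)I_B·R_E, so I_B = (1.43 − 0.7) / (13 + 251×0.82) = 0.00336 mA.
I_C = β·I_B = 250×0.00336 = 0.839 mA, and I_E = (β+1)I_B = 0.843 mA.
V_CE = V_CC − I_C·R_C − I_E·R_E = 11 − 0.839×0.47 − 0.843×0.82 = 9.91 V.
V_CE = 9.91 V > 0.2 V confirms active-region operation.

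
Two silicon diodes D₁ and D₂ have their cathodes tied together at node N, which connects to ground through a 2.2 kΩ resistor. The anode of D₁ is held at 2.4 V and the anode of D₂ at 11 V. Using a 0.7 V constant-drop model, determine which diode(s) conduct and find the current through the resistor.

Only D₂ conducts; I_R ≈ 4.7 mA

Assume both conduct. Then node N would need to be at both 2.4−0.7 = 1.7 V and 11−0.7 = 10.3 V, which is impossible.
Assume only D₂ conducts: V_N = 11 − 0.7 = 10.3 V, so I_R = 10.3/2.2 = 4.68 mA.
Check D₁: its anode-to-cathode voltage is 2.4 − 10.3 = -7.9 V < 0.7 V, so it is off. The assumption is consistent.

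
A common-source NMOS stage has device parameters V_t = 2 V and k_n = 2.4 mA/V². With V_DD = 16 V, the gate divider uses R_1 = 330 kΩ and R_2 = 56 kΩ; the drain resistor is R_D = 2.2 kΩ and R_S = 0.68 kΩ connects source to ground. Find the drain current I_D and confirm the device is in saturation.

V_G = V_DD·R_2/(R_1+R_2) = 16×56/386 = 2.32 V.
Assume saturation: I_D = (k_n/2)(V_GS − V_t)² with V_GS = V_G − I_D·R_S = 2.32 − 0.68·I_D.
Substituting gives 0.555·I_D² − 1.52·I_D + 0.124 = 0, with roots I_D = 0.0838 or 2.66 mA.
The root I_D = 2.66 mA gives V_GS = 0.51 V ≤ V_t, so take I_D = 0.0838 mA.
Then V_GS = 2.26 V and V_DS = V_DD − I_D(R_D+R_S) = 16 − 0.0838×2.88 = 15.8 V.
Saturation requires V_DS ≥ V_GS − V_t = 0.264 V; 15.8 ≥ 0.264 ✓.

I_D ≈ 0.084 mA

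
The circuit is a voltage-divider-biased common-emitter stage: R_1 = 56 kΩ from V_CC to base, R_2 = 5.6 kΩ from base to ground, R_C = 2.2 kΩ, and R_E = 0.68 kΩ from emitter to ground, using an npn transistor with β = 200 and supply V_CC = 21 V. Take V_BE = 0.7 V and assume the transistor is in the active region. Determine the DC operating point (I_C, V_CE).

I_C ≈ 1.7 mA, V_CE ≈ 16 V

Thevenize the base divider: V_Th = V_CC·R_2/(R_1+R_2) = 21×5.6/61.6 = 1.91 V, R_Th = R_1‖R_2 = 5.09 kΩ.
Base-emitter loop: V_Th = I_B·R_Th + V_BE + (β+1)I_B·R_E, so I_B = (1.91 − 0.7) / (5.09 + 201×0.68) = 0.00853 mA.
I_C = β·I_B = 200×0.00853 = 1.71 mA, and I_E = (β+1)I_B = 1.71 mA.
V_CE = V_CC − I_C·R_C − I_E·R_E = 21 − 1.71×2.2 − 1.71×0.68 = 16.1 V.
V_CE = 16.1 V > 0.2 V confirms active-region operation.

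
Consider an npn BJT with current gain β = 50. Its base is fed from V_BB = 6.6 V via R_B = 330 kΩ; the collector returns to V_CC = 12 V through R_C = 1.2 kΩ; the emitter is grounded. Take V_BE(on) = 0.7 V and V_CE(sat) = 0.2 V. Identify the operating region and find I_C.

active; I_C ≈ 0.89 mA

Assume active. Base-emitter loop: I_B = (V_BB − V_BE)/R_B = (6.6 − 0.7)/330 = 0.0179 mA.
I_C = β·I_B = 50×0.0179 = 0.894 mA.
V_CE = V_CC − I_C·R_C = 12 − 0.894×1.2 = 10.9 V > V_CE(sat), so the active-region assumption holds.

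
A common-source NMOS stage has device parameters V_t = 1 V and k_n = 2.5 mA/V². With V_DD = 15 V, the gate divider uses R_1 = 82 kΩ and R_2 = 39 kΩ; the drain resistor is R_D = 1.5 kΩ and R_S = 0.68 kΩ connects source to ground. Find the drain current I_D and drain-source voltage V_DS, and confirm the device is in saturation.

V_G = V_DD·R_2/(R_1+R_2) = 15×39/121 = 4.83 V.
Assume saturation: I_D = (k_n/2)(V_GS − V_t)² with V_GS = V_G − I_D·R_S = 4.83 − 0.68·I_D.
Substituting gives 0.578·I_D² − 7.52·I_D + 18.4 = 0, with roots I_D = 3.26 or 9.75 mA.
The root I_D = 9.75 mA gives V_GS = -1.79 V ≤ V_t, so take I_D = 3.26 mA.
Then V_GS = 2.62 V and V_DS = V_DD − I_D(R_D+R_S) = 15 − 3.26×2.18 = 7.89 V.
Saturation requires V_DS ≥ V_GS − V_t = 1.62 V; 7.89 ≥ 1.62 ✓.

I_D ≈ 3.3 mA, V_DS ≈ 7.9 V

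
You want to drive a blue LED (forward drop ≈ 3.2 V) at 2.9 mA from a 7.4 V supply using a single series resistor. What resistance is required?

The resistor drops V_S − V_D = 7.4 − 3.2 = 4.2 V at 2.9 mA.
R = 4.2 V / 2.9 mA = 1.45 kΩ.

R ≈ 1.4 kΩ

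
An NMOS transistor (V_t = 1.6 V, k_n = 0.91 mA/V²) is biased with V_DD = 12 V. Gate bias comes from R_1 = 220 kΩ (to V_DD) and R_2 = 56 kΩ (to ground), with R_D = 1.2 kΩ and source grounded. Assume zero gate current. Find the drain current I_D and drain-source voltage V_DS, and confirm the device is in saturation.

V_G = V_DD·R_2/(R_1+R_2) = 12×56/276 = 2.43 V. With the source grounded, V_GS = V_G = 2.43 V.
Assume saturation: I_D = (k_n/2)(V_GS − V_t)² = (0.91/2)×(2.43 − 1.6)² = 0.455×0.835² = 0.317 mA.
V_DS = V_DD − I_D·R_D = 12 − 0.317×1.2 = 11.6 V.
Saturation requires V_DS ≥ V_GS − V_t = 0.835 V; 11.6 ≥ 0.835 ✓.

I_D ≈ 0.32 mA, V_DS ≈ 12 V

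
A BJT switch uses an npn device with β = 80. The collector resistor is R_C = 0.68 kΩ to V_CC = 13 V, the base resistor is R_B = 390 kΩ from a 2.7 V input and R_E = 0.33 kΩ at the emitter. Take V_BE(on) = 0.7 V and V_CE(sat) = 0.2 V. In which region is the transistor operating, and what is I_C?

active; I_C ≈ 0.38 mA

Assume active. Base-emitter loop: I_B = (V_BB − V_BE)/(R_B + (β+1)R_E) = (2.7 − 0.7)/(390 + 81×0.33) = 0.0048 mA.
I_C = β·I_B = 80×0.0048 = 0.384 mA.
V_CE = V_CC − I_C·R_C − I_E·R_E = 13 − 0.384×0.68 − 0.389×0.33 = 12.6 V > V_CE(sat), so the active-region assumption holds.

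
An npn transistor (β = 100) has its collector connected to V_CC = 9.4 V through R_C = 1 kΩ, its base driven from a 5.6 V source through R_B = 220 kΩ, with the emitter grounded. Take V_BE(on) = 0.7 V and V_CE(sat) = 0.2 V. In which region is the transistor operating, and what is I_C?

Assume active. Base-emitter loop: I_B = (V_BB − V_BE)/R_B = (5.6 − 0.7)/220 = 0.0223 mA.
I_C = β·I_B = 100×0.0223 = 2.23 mA.
V_CE = V_CC − I_C·R_C = 9.4 − 2.23×1 = 7.17 V > V_CE(sat), so the active-region assumption holds.

active; I_C ≈ 2.2 mA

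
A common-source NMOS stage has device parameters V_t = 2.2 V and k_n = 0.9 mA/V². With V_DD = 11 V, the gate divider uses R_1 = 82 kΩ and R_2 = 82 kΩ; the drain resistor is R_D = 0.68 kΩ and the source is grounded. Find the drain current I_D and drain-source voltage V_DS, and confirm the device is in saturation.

V_G = V_DD·R_2/(R_1+R_2) = 11×82/164 = 5.5 V. With the source grounded, V_GS = V_G = 5.5 V.
Assume saturation: I_D = (k_n/2)(V_GS − V_t)² = (0.9/2)×(5.5 − 2.2)² = 0.45×3.3² = 4.9 mA.
V_DS = V_DD − I_D·R_D = 11 − 4.9×0.68 = 7.67 V.
Saturation requires V_DS ≥ V_GS − V_t = 3.3 V; 7.67 ≥ 3.3 ✓.

I_D ≈ 4.9 mA, V_DS ≈ 7.7 V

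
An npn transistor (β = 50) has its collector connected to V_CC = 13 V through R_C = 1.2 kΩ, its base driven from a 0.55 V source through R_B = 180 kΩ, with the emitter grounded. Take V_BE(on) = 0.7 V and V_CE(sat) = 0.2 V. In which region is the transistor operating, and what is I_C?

cutoff; I_C ≈ 0

V_BB = 0.55 V ≤ V_BE(on) = 0.7 V, so the base-emitter junction is not forward biased.
The transistor is in cutoff: I_B = I_C = 0.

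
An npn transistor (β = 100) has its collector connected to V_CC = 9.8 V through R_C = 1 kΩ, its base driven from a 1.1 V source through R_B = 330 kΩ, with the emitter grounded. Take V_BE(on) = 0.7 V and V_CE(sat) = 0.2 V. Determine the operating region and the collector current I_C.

active; I_C ≈ 0.12 mA

Assume active. Base-emitter loop: I_B = (V_BB − V_BE)/R_B = (1.1 − 0.7)/330 = 0.00121 mA.
I_C = β·I_B = 100×0.00121 = 0.121 mA.
V_CE = V_CC − I_C·R_C = 9.8 − 0.121×1 = 9.68 V > V_CE(sat), so the active-region assumption holds.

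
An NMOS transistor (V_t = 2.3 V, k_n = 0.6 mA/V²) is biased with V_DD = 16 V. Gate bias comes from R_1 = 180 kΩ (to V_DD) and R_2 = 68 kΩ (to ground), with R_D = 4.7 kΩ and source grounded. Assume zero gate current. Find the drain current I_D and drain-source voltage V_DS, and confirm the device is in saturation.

I_D ≈ 1.3 mA, V_DS ≈ 9.9 V

V_G = V_DD·R_2/(R_1+R_2) = 16×68/248 = 4.39 V. With the source grounded, V_GS = V_G = 4.39 V.
Assume saturation: I_D = (k_n/2)(V_GS − V_t)² = (0.6/2)×(4.39 − 2.3)² = 0.3×2.09² = 1.31 mA.
V_DS = V_DD − I_D·R_D = 16 − 1.31×4.7 = 9.86 V.
Saturation requires V_DS ≥ V_GS − V_t = 2.09 V; 9.86 ≥ 2.09 ✓.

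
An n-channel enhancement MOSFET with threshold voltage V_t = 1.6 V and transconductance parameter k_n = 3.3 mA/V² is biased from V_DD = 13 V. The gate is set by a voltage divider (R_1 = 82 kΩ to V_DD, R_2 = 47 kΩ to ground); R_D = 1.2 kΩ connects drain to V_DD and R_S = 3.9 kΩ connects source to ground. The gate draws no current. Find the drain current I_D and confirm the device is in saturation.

I_D ≈ 0.64 mA

V_G = V_DD·R_2/(R_1+R_2) = 13×47/129 = 4.74 V.
Assume saturation: I_D = (k_n/2)(V_GS − V_t)² with V_GS = V_G − I_D·R_S = 4.74 − 3.9·I_D.
Substituting gives 25.1·I_D² − 41.4·I_D + 16.2 = 0, with roots I_D = 0.644 or 1 mA.
The root I_D = 1 mA gives V_GS = 0.82 V ≤ V_t, so take I_D = 0.644 mA.
Then V_GS = 2.22 V and V_DS = V_DD − I_D(R_D+R_S) = 13 − 0.644×5.1 = 9.72 V.
Saturation requires V_DS ≥ V_GS − V_t = 0.625 V; 9.72 ≥ 0.625 ✓.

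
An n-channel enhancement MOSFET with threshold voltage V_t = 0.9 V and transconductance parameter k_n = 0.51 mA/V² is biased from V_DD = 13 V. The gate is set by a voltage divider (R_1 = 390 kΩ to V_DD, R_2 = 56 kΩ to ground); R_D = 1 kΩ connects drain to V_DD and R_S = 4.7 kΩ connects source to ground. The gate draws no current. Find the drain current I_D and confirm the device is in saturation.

I_D ≈ 0.056 mA

V_G = V_DD·R_2/(R_1+R_2) = 13×56/446 = 1.63 V.
Assume saturation: I_D = (k_n/2)(V_GS − V_t)² with V_GS = V_G − I_D·R_S = 1.63 − 4.7·I_D.
Substituting gives 5.63·I_D² − 2.76·I_D + 0.137 = 0, with roots I_D = 0.0561 or 0.433 mA.
The root I_D = 0.433 mA gives V_GS = -0.403 V ≤ V_t, so take I_D = 0.0561 mA.
Then V_GS = 1.37 V and V_DS = V_DD − I_D(R_D+R_S) = 13 − 0.0561×5.7 = 12.7 V.
Saturation requires V_DS ≥ V_GS − V_t = 0.469 V; 12.7 ≥ 0.469 ✓.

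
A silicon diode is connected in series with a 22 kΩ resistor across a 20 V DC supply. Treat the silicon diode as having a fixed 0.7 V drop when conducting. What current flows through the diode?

I ≈ 0.88 mA

KVL around the loop: 20 = V_D + I·R = 0.7 + I × 22 kΩ.
So I = (20 − 0.7) / 22 kΩ = 19.3 / 22 = 0.877 mA.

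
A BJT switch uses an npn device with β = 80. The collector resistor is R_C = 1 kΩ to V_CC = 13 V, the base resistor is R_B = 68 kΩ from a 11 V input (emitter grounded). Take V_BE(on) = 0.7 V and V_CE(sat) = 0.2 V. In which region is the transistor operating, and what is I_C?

active; I_C ≈ 12 mA

Assume active. Base-emitter loop: I_B = (V_BB − V_BE)/R_B = (11 − 0.7)/68 = 0.151 mA.
I_C = β·I_B = 80×0.151 = 12.1 mA.
V_CE = V_CC − I_C·R_C = 13 − 12.1×1 = 0.882 V > V_CE(sat), so the active-region assumption holds.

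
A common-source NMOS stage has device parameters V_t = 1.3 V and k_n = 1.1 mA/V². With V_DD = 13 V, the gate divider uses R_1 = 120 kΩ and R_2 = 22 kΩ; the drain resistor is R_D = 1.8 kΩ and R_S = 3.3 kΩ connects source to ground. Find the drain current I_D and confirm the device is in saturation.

I_D ≈ 0.092 mA

V_G = V_DD·R_2/(R_1+R_2) = 13×22/142 = 2.01 V.
Assume saturation: I_D = (k_n/2)(V_GS − V_t)² with V_GS = V_G − I_D·R_S = 2.01 − 3.3·I_D.
Substituting gives 5.99·I_D² − 3.59·I_D + 0.28 = 0, with roots I_D = 0.0923 or 0.507 mA.
The root I_D = 0.507 mA gives V_GS = 0.339 V ≤ V_t, so take I_D = 0.0923 mA.
Then V_GS = 1.71 V and V_DS = V_DD − I_D(R_D+R_S) = 13 − 0.0923×5.1 = 12.5 V.
Saturation requires V_DS ≥ V_GS − V_t = 0.41 V; 12.5 ≥ 0.41 ✓.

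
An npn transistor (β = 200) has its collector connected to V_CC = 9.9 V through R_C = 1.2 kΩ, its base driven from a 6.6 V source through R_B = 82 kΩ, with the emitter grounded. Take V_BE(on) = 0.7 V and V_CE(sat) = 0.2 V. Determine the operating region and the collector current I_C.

Assume active: I_B = (6.6 − 0.7)/82 = 0.072 mA, giving I_C = β·I_B = 14.4 mA.
But then V_CE = 9.9 − 14.4×1.2 = -7.37 V < V_CE(sat) = 0.2 V — impossible in the active region.
So the transistor is saturated. With V_CE = 0.2 V, I_C = (V_CC − 0.2)/R_C = 9.7/1.2 = 8.08 mA.
Check: β·I_B = 14.4 mA > I_C = 8.08 mA, confirming saturation.

saturation; I_C ≈ 8.1 mA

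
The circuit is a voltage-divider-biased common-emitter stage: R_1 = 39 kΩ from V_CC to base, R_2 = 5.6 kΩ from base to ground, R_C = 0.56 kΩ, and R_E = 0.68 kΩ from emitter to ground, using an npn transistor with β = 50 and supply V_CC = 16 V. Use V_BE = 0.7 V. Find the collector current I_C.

I_C ≈ 1.7 mA

Thevenize the base divider: V_Th = V_CC·R_2/(R_1+R_2) = 16×5.6/44.6 = 2.01 V, R_Th = R_1‖R_2 = 4.9 kΩ.
Base-emitter loop: V_Th = I_B·R_Th + V_BE + (β+1)I_B·R_E, so I_B = (2.01 − 0.7) / (4.9 + 51×0.68) = 0.0331 mA.
I_C = β·I_B = 50×0.0331 = 1.65 mA, and I_E = (β+1)I_B = 1.69 mA.
V_CE = V_CC − I_C·R_C − I_E·R_E = 16 − 1.65×0.56 − 1.69×0.68 = 13.9 V.
V_CE = 13.9 V > 0.2 V confirms active-region operation.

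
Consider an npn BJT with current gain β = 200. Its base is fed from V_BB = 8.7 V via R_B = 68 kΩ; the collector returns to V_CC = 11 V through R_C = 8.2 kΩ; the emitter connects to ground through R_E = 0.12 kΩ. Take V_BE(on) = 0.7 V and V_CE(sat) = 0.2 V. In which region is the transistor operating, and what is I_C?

Assume active: I_B = (8.7 − 0.7)/(68 + 201×0.12) = 0.0868 mA, I_C = β·I_B = 17.4 mA.
Then V_CE = 11 − 17.4×8.2 − 17.5×0.12 = -134 V < 0.2 V — the active assumption fails.
Re-solve with V_CE = 0.2 V. KCL at the emitter: V_E/R_E = (V_BB−0.7−V_E)/R_B + (V_CC−0.2−V_E)/R_C, giving V_E = 0.169 V.
I_C = (V_CC − 0.2 − V_E)/R_C = (10.8 − 0.169)/8.2 = 1.3 mA.
Check: I_B = (8 − 0.169)/68 = 0.115 mA, and β·I_B = 23 mA > I_C, confirming saturation.

saturation; I_C ≈ 1.3 mA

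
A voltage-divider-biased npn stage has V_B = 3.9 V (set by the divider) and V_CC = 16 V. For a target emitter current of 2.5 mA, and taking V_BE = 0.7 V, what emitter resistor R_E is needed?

V_E = V_B − V_BE = 3.9 − 0.7 = 3.2 V.
R_E = V_E / I_E = 3.2 / 2.5 = 1.28 kΩ.

R_E ≈ 1.3 kΩ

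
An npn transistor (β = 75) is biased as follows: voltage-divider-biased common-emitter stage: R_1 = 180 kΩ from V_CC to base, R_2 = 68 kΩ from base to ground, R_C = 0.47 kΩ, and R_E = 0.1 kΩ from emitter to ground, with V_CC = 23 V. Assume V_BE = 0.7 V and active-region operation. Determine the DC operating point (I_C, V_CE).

I_C ≈ 7.4 mA, V_CE ≈ 19 V

Thevenize the base divider: V_Th = V_CC·R_2/(R_1+R_2) = 23×68/248 = 6.31 V, R_Th = R_1‖R_2 = 49.4 kΩ.
Base-emitter loop: V_Th = I_B·R_Th + V_BE + (β+1)I_B·R_E, so I_B = (6.31 − 0.7) / (49.4 + 76×0.1) = 0.0984 mA.
I_C = β·I_B = 75×0.0984 = 7.38 mA, and I_E = (β+1)I_B = 7.48 mA.
V_CE = V_CC − I_C·R_C − I_E·R_E = 23 − 7.38×0.47 − 7.48×0.1 = 18.8 V.
V_CE = 18.8 V > 0.2 V confirms active-region operation.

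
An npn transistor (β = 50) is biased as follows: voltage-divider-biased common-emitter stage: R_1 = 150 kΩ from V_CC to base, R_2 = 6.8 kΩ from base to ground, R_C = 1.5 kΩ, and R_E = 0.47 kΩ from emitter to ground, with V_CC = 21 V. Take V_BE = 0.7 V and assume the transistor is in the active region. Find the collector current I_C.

Thevenize the base divider: V_Th = V_CC·R_2/(R_1+R_2) = 21×6.8/157 = 0.911 V, R_Th = R_1‖R_2 = 6.51 kΩ.
Base-emitter loop: V_Th = I_B·R_Th + V_BE + (β+1)I_B·R_E, so I_B = (0.911 − 0.7) / (6.51 + 51×0.47) = 0.00691 mA.
I_C = β·I_B = 50×0.00691 = 0.346 mA, and I_E = (β+1)I_B = 0.353 mA.
V_CE = V_CC − I_C·R_C − I_E·R_E = 21 − 0.346×1.5 − 0.353×0.47 = 20.3 V.
V_CE = 20.3 V > 0.2 V confirms active-region operation.

I_C ≈ 0.35 mA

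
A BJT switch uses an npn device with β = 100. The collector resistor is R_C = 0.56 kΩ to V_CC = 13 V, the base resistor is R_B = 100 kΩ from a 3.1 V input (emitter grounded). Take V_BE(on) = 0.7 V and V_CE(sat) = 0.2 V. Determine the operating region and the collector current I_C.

Assume active. Base-emitter loop: I_B = (V_BB − V_BE)/R_B = (3.1 − 0.7)/100 = 0.024 mA.
I_C = β·I_B = 100×0.024 = 2.4 mA.
V_CE = V_CC − I_C·R_C = 13 − 2.4×0.56 = 11.7 V > V_CE(sat), so the active-region assumption holds.

active; I_C ≈ 2.4 mA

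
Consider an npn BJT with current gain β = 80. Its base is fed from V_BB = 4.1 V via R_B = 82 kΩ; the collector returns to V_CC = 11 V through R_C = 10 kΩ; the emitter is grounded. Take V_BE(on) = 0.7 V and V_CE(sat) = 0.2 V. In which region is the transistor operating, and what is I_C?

Assume active: I_B = (4.1 − 0.7)/82 = 0.0415 mA, giving I_C = β·I_B = 3.32 mA.
But then V_CE = 11 − 3.32×10 = -22.2 V < V_CE(sat) = 0.2 V — impossible in the active region.
So the transistor is saturated. With V_CE = 0.2 V, I_C = (V_CC − 0.2)/R_C = 10.8/10 = 1.08 mA.
Check: β·I_B = 3.32 mA > I_C = 1.08 mA, confirming saturation.

saturation; I_C ≈ 1.1 mA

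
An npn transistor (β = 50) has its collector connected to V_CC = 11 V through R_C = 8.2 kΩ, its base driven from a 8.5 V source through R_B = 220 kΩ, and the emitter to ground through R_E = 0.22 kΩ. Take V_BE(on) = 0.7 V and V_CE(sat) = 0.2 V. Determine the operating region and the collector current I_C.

saturation; I_C ≈ 1.3 mA

Assume active: I_B = (8.5 − 0.7)/(220 + 51×0.22) = 0.0337 mA, I_C = β·I_B = 1.69 mA.
Then V_CE = 11 − 1.69×8.2 − 1.72×0.22 = -3.21 V < 0.2 V — the active assumption fails.
Re-solve with V_CE = 0.2 V. KCL at the emitter: V_E/R_E = (V_BB−0.7−V_E)/R_B + (V_CC−0.2−V_E)/R_C, giving V_E = 0.289 V.
I_C = (V_CC − 0.2 − V_E)/R_C = (10.8 − 0.289)/8.2 = 1.28 mA.
Check: I_B = (7.8 − 0.289)/220 = 0.0341 mA, and β·I_B = 1.71 mA > I_C, confirming saturation.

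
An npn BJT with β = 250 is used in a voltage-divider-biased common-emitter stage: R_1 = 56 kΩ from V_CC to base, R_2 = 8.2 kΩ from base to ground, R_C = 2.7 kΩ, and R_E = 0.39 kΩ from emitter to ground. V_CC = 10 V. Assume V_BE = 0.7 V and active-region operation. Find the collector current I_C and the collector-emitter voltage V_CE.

I_C ≈ 1.4 mA, V_CE ≈ 5.8 V

Thevenize the base divider: V_Th = V_CC·R_2/(R_1+R_2) = 10×8.2/64.2 = 1.28 V, R_Th = R_1‖R_2 = 7.15 kΩ.
Base-emitter loop: V_Th = I_B·R_Th + V_BE + (β+1)I_B·R_E, so I_B = (1.28 − 0.7) / (7.15 + 251×0.39) = 0.0055 mA.
I_C = β·I_B = 250×0.0055 = 1.37 mA, and I_E = (β+1)I_B = 1.38 mA.
V_CE = V_CC − I_C·R_C − I_E·R_E = 10 − 1.37×2.7 − 1.38×0.39 = 5.75 V.
V_CE = 5.75 V > 0.2 V confirms active-region operation.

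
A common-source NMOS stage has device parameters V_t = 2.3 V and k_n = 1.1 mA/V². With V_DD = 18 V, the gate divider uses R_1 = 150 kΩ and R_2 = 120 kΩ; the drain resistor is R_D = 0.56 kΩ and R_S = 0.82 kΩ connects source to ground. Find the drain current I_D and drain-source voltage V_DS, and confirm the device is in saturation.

I_D ≈ 3.8 mA, V_DS ≈ 13 V

V_G = V_DD·R_2/(R_1+R_2) = 18×120/270 = 8 V.
Assume saturation: I_D = (k_n/2)(V_GS − V_t)² with V_GS = V_G − I_D·R_S = 8 − 0.82·I_D.
Substituting gives 0.37·I_D² − 6.14·I_D + 17.9 = 0, with roots I_D = 3.76 or 12.8 mA.
The root I_D = 12.8 mA gives V_GS = -2.53 V ≤ V_t, so take I_D = 3.76 mA.
Then V_GS = 4.92 V and V_DS = V_DD − I_D(R_D+R_S) = 18 − 3.76×1.38 = 12.8 V.
Saturation requires V_DS ≥ V_GS − V_t = 2.62 V; 12.8 ≥ 2.62 ✓.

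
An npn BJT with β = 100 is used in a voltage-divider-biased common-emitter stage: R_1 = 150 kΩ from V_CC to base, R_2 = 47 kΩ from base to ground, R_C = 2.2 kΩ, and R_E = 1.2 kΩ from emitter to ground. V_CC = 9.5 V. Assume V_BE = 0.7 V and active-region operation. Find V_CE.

V_CE ≈ 6.1 V

Thevenize the base divider: V_Th = V_CC·R_2/(R_1+R_2) = 9.5×47/197 = 2.27 V, R_Th = R_1‖R_2 = 35.8 kΩ.
Base-emitter loop: V_Th = I_B·R_Th + V_BE + (β+1)I_B·R_E, so I_B = (2.27 − 0.7) / (35.8 + 101×1.2) = 0.00998 mA.
I_C = β·I_B = 100×0.00998 = 0.998 mA, and I_E = (β+1)I_B = 1.01 mA.
V_CE = V_CC − I_C·R_C − I_E·R_E = 9.5 − 0.998×2.2 − 1.01×1.2 = 6.1 V.
V_CE = 6.1 V > 0.2 V confirms active-region operation.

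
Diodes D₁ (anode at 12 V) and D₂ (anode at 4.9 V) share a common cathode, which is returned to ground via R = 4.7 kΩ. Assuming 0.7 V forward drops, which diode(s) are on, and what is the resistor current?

Assume both conduct. Then node N would need to be at both 12−0.7 = 11.3 V and 4.9−0.7 = 4.2 V, which is impossible.
Assume only D₁ conducts: V_N = 12 − 0.7 = 11.3 V, so I_R = 11.3/4.7 = 2.4 mA.
Check D₂: its anode-to-cathode voltage is 4.9 − 11.3 = -6.4 V < 0.7 V, so it is off. The assumption is consistent.

Only D₁ conducts; I_R ≈ 2.4 mA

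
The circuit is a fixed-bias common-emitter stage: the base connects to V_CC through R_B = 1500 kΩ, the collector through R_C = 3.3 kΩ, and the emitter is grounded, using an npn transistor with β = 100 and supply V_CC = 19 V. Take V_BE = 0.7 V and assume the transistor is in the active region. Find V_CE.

Base loop: V_CC = I_B·R_B + V_BE, so I_B = (19 − 0.7)/1500 kΩ = 0.0122 mA.
In the active region I_C = β·I_B = 100 × 0.0122 = 1.22 mA.
Collector loop: V_CE = V_CC − I_C·R_C = 19 − 1.22×3.3 = 15 V.
Since V_CE = 15 V > V_CE(sat) ≈ 0.2 V, the transistor is in the active region as assumed.

V_CE ≈ 15 V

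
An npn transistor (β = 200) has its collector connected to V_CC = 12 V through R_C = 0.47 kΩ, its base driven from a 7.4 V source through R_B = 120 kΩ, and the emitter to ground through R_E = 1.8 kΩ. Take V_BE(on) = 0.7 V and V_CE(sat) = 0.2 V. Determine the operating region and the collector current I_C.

active; I_C ≈ 2.8 mA

Assume active. Base-emitter loop: I_B = (V_BB − V_BE)/(R_B + (β+1)R_E) = (7.4 − 0.7)/(120 + 201×1.8) = 0.0139 mA.
I_C = β·I_B = 200×0.0139 = 2.78 mA.
V_CE = V_CC − I_C·R_C − I_E·R_E = 12 − 2.78×0.47 − 2.8×1.8 = 5.66 V > V_CE(sat), so the active-region assumption holds.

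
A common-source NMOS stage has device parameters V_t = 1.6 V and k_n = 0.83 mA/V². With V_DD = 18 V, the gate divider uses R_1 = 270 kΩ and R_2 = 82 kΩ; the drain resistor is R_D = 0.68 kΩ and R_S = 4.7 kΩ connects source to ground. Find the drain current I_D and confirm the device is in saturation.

I_D ≈ 0.35 mA

V_G = V_DD·R_2/(R_1+R_2) = 18×82/352 = 4.19 V.
Assume saturation: I_D = (k_n/2)(V_GS − V_t)² with V_GS = V_G − I_D·R_S = 4.19 − 4.7·I_D.
Substituting gives 9.17·I_D² − 11.1·I_D + 2.79 = 0, with roots I_D = 0.355 or 0.858 mA.
The root I_D = 0.858 mA gives V_GS = 0.162 V ≤ V_t, so take I_D = 0.355 mA.
Then V_GS = 2.52 V and V_DS = V_DD − I_D(R_D+R_S) = 18 − 0.355×5.38 = 16.1 V.
Saturation requires V_DS ≥ V_GS − V_t = 0.925 V; 16.1 ≥ 0.925 ✓.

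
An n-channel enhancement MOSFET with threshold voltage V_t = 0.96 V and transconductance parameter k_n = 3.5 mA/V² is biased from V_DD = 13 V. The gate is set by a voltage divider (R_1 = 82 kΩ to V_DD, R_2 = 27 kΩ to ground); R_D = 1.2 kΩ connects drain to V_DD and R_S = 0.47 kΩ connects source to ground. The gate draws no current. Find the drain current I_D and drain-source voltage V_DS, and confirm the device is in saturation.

I_D ≈ 2.3 mA, V_DS ≈ 9.1 V

V_G = V_DD·R_2/(R_1+R_2) = 13×27/109 = 3.22 V.
Assume saturation: I_D = (k_n/2)(V_GS − V_t)² with V_GS = V_G − I_D·R_S = 3.22 − 0.47·I_D.
Substituting gives 0.387·I_D² − 4.72·I_D + 8.94 = 0, with roots I_D = 2.35 or 9.86 mA.
The root I_D = 9.86 mA gives V_GS = -1.41 V ≤ V_t, so take I_D = 2.35 mA.
Then V_GS = 2.12 V and V_DS = V_DD − I_D(R_D+R_S) = 13 − 2.35×1.67 = 9.08 V.
Saturation requires V_DS ≥ V_GS − V_t = 1.16 V; 9.08 ≥ 1.16 ✓.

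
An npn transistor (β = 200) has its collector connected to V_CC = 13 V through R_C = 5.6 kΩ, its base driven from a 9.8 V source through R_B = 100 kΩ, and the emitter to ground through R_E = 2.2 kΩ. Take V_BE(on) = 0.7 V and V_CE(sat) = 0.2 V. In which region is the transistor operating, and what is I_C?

Assume active: I_B = (9.8 − 0.7)/(100 + 201×2.2) = 0.0168 mA, I_C = β·I_B = 3.36 mA.
Then V_CE = 13 − 3.36×5.6 − 3.37×2.2 = -13.2 V < 0.2 V — the active assumption fails.
Re-solve with V_CE = 0.2 V. KCL at the emitter: V_E/R_E = (V_BB−0.7−V_E)/R_B + (V_CC−0.2−V_E)/R_C, giving V_E = 3.7 V.
I_C = (V_CC − 0.2 − V_E)/R_C = (12.8 − 3.7)/5.6 = 1.63 mA.
Check: I_B = (9.1 − 3.7)/100 = 0.054 mA, and β·I_B = 10.8 mA > I_C, confirming saturation.

saturation; I_C ≈ 1.6 mA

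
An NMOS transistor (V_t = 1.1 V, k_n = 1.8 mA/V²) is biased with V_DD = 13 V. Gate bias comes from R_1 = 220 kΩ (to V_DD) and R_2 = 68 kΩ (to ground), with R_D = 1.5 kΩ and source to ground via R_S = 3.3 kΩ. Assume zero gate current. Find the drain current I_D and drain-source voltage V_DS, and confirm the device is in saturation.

V_G = V_DD·R_2/(R_1+R_2) = 13×68/288 = 3.07 V.
Assume saturation: I_D = (k_n/2)(V_GS − V_t)² with V_GS = V_G − I_D·R_S = 3.07 − 3.3·I_D.
Substituting gives 9.8·I_D² − 12.7·I_D + 3.49 = 0, with roots I_D = 0.396 or 0.9 mA.
The root I_D = 0.9 mA gives V_GS = 0.1 V ≤ V_t, so take I_D = 0.396 mA.
Then V_GS = 1.76 V and V_DS = V_DD − I_D(R_D+R_S) = 13 − 0.396×4.8 = 11.1 V.
Saturation requires V_DS ≥ V_GS − V_t = 0.663 V; 11.1 ≥ 0.663 ✓.

I_D ≈ 0.4 mA, V_DS ≈ 11 V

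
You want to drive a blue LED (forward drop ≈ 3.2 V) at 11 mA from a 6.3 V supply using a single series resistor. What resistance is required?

R ≈ 0.28 kΩ

The resistor drops V_S − V_D = 6.3 − 3.2 = 3.1 V at 11 mA.
R = 3.1 V / 11 mA = 0.282 kΩ.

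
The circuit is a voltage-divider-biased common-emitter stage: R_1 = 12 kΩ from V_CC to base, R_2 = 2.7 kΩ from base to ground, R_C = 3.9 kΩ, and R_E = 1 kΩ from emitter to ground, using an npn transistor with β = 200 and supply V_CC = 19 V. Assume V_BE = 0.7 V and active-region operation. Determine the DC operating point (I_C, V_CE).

Thevenize the base divider: V_Th = V_CC·R_2/(R_1+R_2) = 19×2.7/14.7 = 3.49 V, R_Th = R_1‖R_2 = 2.2 kΩ.
Base-emitter loop: V_Th = I_B·R_Th + V_BE + (β+1)I_B·R_E, so I_B = (3.49 − 0.7) / (2.2 + 201×1) = 0.0137 mA.
I_C = β·I_B = 200×0.0137 = 2.75 mA, and I_E = (β+1)I_B = 2.76 mA.
V_CE = V_CC − I_C·R_C − I_E·R_E = 19 − 2.75×3.9 − 2.76×1 = 5.53 V.
V_CE = 5.53 V > 0.2 V confirms active-region operation.

I_C ≈ 2.7 mA, V_CE ≈ 5.5 V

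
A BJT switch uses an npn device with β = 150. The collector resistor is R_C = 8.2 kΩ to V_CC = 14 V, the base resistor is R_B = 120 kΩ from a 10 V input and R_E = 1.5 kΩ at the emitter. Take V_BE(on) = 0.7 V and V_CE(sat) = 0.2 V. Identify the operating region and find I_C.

saturation; I_C ≈ 1.4 mA

Assume active: I_B = (10 − 0.7)/(120 + 151×1.5) = 0.0268 mA, I_C = β·I_B = 4.03 mA.
Then V_CE = 14 − 4.03×8.2 − 4.05×1.5 = -25.1 V < 0.2 V — the active assumption fails.
Re-solve with V_CE = 0.2 V. KCL at the emitter: V_E/R_E = (V_BB−0.7−V_E)/R_B + (V_CC−0.2−V_E)/R_C, giving V_E = 2.21 V.
I_C = (V_CC − 0.2 − V_E)/R_C = (13.8 − 2.21)/8.2 = 1.41 mA.
Check: I_B = (9.3 − 2.21)/120 = 0.0591 mA, and β·I_B = 8.86 mA > I_C, confirming saturation.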